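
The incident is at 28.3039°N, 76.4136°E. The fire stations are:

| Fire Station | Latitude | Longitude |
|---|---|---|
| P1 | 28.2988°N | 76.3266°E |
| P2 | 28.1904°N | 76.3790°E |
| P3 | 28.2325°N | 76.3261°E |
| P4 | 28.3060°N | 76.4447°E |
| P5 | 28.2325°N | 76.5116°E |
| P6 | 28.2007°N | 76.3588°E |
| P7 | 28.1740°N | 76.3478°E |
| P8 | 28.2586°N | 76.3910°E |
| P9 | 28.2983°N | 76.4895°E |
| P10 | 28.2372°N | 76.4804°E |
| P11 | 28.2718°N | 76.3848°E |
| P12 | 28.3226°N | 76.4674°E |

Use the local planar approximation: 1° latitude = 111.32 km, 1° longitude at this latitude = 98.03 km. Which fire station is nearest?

Distances from 28.3039°N, 76.4136°E:
P1: √((-0.0051·111.32)² + (-0.0870·98.03)²) = √(0.322320 + 72.737189) = 8.5475 km
P2: √((-0.1135·111.32)² + (-0.0346·98.03)²) = √(159.638676 + 11.504565) = 13.0822 km
P3: √((-0.0714·111.32)² + (-0.0875·98.03)²) = √(63.174646 + 73.575651) = 11.6940 km
P4: √((0.0021·111.32)² + (0.0311·98.03)²) = √(0.054649 + 9.294773) = 3.0577 km
P5: √((-0.0714·111.32)² + (0.0980·98.03)²) = √(63.174646 + 92.293296) = 12.4687 km
P6: √((-0.1032·111.32)² + (-0.0548·98.03)²) = √(131.979291 + 28.858857) = 12.6822 km
P7: √((-0.1299·111.32)² + (-0.0658·98.03)²) = √(209.105135 + 41.607325) = 15.8339 km
P8: √((-0.0453·111.32)² + (-0.0226·98.03)²) = √(25.429791 + 4.908343) = 5.5080 km
P9: √((-0.0056·111.32)² + (0.0759·98.03)²) = √(0.388618 + 55.360698) = 7.4665 km
P10: √((-0.0667·111.32)² + (0.0668·98.03)²) = √(55.131278 + 42.881595) = 9.9001 km
P11: √((-0.0321·111.32)² + (-0.0288·98.03)²) = √(12.768987 + 7.970820) = 4.5541 km
P12: √((0.0187·111.32)² + (0.0538·98.03)²) = √(4.333408 + 27.815224) = 5.6700 km
Minimum: P4 at 3.0577 km.

P4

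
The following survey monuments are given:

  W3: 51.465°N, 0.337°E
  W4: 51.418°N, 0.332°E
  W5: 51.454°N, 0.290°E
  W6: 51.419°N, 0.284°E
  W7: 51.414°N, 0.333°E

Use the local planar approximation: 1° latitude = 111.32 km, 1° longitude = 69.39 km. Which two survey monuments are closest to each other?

W4 and W7

Pairwise distances:
W4–W7: √((-0.004·111.32)² + (0.001·69.39)²) = √(0.19827 + 0.00481) = 0.451 km
W4–W6: √((0.001·111.32)² + (-0.048·69.39)²) = √(0.01239 + 11.09370) = 3.333 km
W6–W7: √((-0.005·111.32)² + (0.049·69.39)²) = √(0.30980 + 11.56075) = 3.445 km
W3–W5: √((-0.011·111.32)² + (-0.047·69.39)²) = √(1.49945 + 10.63627) = 3.484 km
W5–W6: √((-0.035·111.32)² + (-0.006·69.39)²) = √(15.18037 + 0.17334) = 3.918 km
W4–W5: √((0.036·111.32)² + (-0.042·69.39)²) = √(16.06022 + 8.49361) = 4.955 km
W3–W4: √((-0.047·111.32)² + (-0.005·69.39)²) = √(27.37424 + 0.12037) = 5.244 km
W5–W7: √((-0.040·111.32)² + (0.043·69.39)²) = √(19.82743 + 8.90288) = 5.360 km
W3–W7: √((-0.051·111.32)² + (-0.004·69.39)²) = √(32.23196 + 0.07704) = 5.684 km
W3–W6: √((-0.046·111.32)² + (-0.053·69.39)²) = √(26.22177 + 13.52526) = 6.305 km
Closest pair: W4–W7 at 0.451 km.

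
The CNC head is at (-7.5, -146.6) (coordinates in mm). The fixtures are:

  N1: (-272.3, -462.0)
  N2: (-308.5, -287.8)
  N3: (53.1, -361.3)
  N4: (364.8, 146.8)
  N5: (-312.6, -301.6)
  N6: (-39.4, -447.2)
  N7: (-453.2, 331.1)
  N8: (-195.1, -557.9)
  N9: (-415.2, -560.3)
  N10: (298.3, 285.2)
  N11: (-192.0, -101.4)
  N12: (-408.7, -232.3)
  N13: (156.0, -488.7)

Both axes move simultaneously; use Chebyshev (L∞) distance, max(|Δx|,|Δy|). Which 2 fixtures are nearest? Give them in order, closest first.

N11, N3

Distances from (-7.5, -146.6):
N1: max(|-264.8|, |-315.4|) = 315.4 mm
N2: max(|-301.0|, |-141.2|) = 301.0 mm
N3: max(|60.6|, |-214.7|) = 214.7 mm
N4: max(|372.3|, |293.4|) = 372.3 mm
N5: max(|-305.1|, |-155.0|) = 305.1 mm
N6: max(|-31.9|, |-300.6|) = 300.6 mm
N7: max(|-445.7|, |477.7|) = 477.7 mm
N8: max(|-187.6|, |-411.3|) = 411.3 mm
N9: max(|-407.7|, |-413.7|) = 413.7 mm
N10: max(|305.8|, |431.8|) = 431.8 mm
N11: max(|-184.5|, |45.2|) = 184.5 mm
N12: max(|-401.2|, |-85.7|) = 401.2 mm
N13: max(|163.5|, |-342.1|) = 342.1 mm
Sorted: N11 (184.5 mm) < N3 (214.7 mm) < N6 (300.6 mm) < N2 (301.0 mm) < …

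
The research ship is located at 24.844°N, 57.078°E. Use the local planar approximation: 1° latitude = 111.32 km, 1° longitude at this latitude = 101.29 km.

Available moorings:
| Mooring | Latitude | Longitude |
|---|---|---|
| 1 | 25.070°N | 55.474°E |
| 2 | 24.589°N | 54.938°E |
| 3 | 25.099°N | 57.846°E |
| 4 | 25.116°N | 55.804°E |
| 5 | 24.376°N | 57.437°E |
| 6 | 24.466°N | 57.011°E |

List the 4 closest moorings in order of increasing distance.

6, 5, 3, 4

Distances from 24.844°N, 57.078°E:
1: √((0.226·111.32)² + (-1.604·101.29)²) = √(632.94107 + 26396.22795) = 164.406 km
2: √((-0.255·111.32)² + (-2.140·101.29)²) = √(805.79906 + 46985.15771) = 218.611 km
3: √((0.255·111.32)² + (0.768·101.29)²) = √(805.79906 + 6051.39612) = 82.808 km
4: √((0.272·111.32)² + (-1.274·101.29)²) = √(916.82026 + 16652.21457) = 132.548 km
5: √((-0.468·111.32)² + (0.359·101.29)²) = √(2714.17660 + 1322.27577) = 63.533 km
6: √((-0.378·111.32)² + (-0.067·101.29)²) = √(1770.63887 + 46.05563) = 42.623 km
Sorted: 6 (42.623 km) < 5 (63.533 km) < 3 (82.808 km) < 4 (132.548 km) < 1 (164.406 km) < 2 (218.611 km)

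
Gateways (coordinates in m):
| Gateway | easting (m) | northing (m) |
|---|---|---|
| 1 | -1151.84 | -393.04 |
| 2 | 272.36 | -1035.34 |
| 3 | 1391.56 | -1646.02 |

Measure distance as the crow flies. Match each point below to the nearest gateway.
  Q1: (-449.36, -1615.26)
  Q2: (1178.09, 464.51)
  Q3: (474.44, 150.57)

Q1 at (-449.36, -1615.26):
  1: 1409.72 m
  2: 925.84 m
  3: 1841.18 m
  → nearest: 2 (925.84 m)
Q2 at (1178.09, 464.51):
  1: 2482.73 m
  2: 1752.11 m
  3: 2121.30 m
  → nearest: 2 (1752.11 m)
Q3 at (474.44, 150.57):
  1: 1714.73 m
  2: 1203.00 m
  3: 2017.14 m
  → nearest: 2 (1203.00 m)

Q1→2; Q2→2; Q3→2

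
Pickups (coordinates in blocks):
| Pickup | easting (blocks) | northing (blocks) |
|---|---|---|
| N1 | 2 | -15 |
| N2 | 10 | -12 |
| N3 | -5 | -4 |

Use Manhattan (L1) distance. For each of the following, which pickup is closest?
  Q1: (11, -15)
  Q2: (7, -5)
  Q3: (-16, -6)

Q1→N2; Q2→N2; Q3→N3

Q1 at (11, -15):
  N1: 9 blocks
  N2: 4 blocks
  N3: 27 blocks
  → nearest: N2 (4 blocks)
Q2 at (7, -5):
  N1: 15 blocks
  N2: 10 blocks
  N3: 13 blocks
  → nearest: N2 (10 blocks)
Q3 at (-16, -6):
  N1: 27 blocks
  N2: 32 blocks
  N3: 13 blocks
  → nearest: N3 (13 blocks)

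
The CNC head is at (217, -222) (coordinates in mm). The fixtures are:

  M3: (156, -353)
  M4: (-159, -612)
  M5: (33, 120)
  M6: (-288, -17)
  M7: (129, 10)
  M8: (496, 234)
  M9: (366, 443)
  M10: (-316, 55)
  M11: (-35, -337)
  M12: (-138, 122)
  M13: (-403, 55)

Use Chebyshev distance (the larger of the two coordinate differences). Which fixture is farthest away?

M9

Distances from (217, -222):
M3: 131 mm
M4: 390 mm
M5: 342 mm
M6: 505 mm
M7: 232 mm
M8: 456 mm
M9: 665 mm
M10: 533 mm
M11: 252 mm
M12: 355 mm
M13: 620 mm
Maximum: M9 at 665 mm.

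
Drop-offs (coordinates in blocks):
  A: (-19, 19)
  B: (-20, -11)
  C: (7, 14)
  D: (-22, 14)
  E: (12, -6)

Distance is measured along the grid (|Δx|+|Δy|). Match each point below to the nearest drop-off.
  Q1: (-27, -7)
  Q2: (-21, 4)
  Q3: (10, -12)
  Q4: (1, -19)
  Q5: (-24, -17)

Q1 at (-27, -7):
  A: |8| + |26| = 8 + 26 = 34 blocks
  B: |7| + |-4| = 7 + 4 = 11 blocks
  C: |34| + |21| = 34 + 21 = 55 blocks
  D: |5| + |21| = 5 + 21 = 26 blocks
  E: |39| + |1| = 39 + 1 = 40 blocks
  → nearest: B (11 blocks)
Q2 at (-21, 4):
  A: |2| + |15| = 2 + 15 = 17 blocks
  B: |1| + |-15| = 1 + 15 = 16 blocks
  C: |28| + |10| = 28 + 10 = 38 blocks
  D: |-1| + |10| = 1 + 10 = 11 blocks
  E: |33| + |-10| = 33 + 10 = 43 blocks
  → nearest: D (11 blocks)
Q3 at (10, -12):
  A: |-29| + |31| = 29 + 31 = 60 blocks
  B: |-30| + |1| = 30 + 1 = 31 blocks
  C: |-3| + |26| = 3 + 26 = 29 blocks
  D: |-32| + |26| = 32 + 26 = 58 blocks
  E: |2| + |6| = 2 + 6 = 8 blocks
  → nearest: E (8 blocks)
Q4 at (1, -19):
  A: |-20| + |38| = 20 + 38 = 58 blocks
  B: |-21| + |8| = 21 + 8 = 29 blocks
  C: |6| + |33| = 6 + 33 = 39 blocks
  D: |-23| + |33| = 23 + 33 = 56 blocks
  E: |11| + |13| = 11 + 13 = 24 blocks
  → nearest: E (24 blocks)
Q5 at (-24, -17):
  A: |5| + |36| = 5 + 36 = 41 blocks
  B: |4| + |6| = 4 + 6 = 10 blocks
  C: |31| + |31| = 31 + 31 = 62 blocks
  D: |2| + |31| = 2 + 31 = 33 blocks
  E: |36| + |11| = 36 + 11 = 47 blocks
  → nearest: B (10 blocks)

Q1→B; Q2→D; Q3→E; Q4→E; Q5→B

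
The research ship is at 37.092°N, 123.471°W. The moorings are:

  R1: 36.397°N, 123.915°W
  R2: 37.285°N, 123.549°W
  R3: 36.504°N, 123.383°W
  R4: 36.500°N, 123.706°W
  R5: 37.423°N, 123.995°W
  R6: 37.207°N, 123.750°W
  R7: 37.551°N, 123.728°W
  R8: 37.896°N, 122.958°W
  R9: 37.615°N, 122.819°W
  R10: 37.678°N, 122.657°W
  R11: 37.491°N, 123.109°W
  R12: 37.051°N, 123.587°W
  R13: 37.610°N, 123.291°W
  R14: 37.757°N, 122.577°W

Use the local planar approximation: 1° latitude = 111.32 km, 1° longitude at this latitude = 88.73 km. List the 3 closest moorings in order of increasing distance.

Distances from 37.092°N, 123.471°W:
R1: √((-0.695·111.32)² + (-0.444·88.73)²) = √(5985.71458 + 1552.05427) = 86.820 km
R2: √((0.193·111.32)² + (-0.078·88.73)²) = √(461.59491 + 47.89941) = 22.572 km
R3: √((-0.588·111.32)² + (0.088·88.73)²) = √(4284.50888 + 60.96861) = 65.920 km
R4: √((-0.592·111.32)² + (-0.235·88.73)²) = √(4342.99979 + 434.78714) = 69.122 km
R5: √((0.331·111.32)² + (-0.524·88.73)²) = √(1357.69551 + 2161.74039) = 59.325 km
R6: √((0.115·111.32)² + (-0.279·88.73)²) = √(163.88608 + 612.84320) = 27.870 km
R7: √((0.459·111.32)² + (-0.257·88.73)²) = √(2610.78895 + 520.00463) = 55.953 km
R8: √((0.804·111.32)² + (0.513·88.73)²) = √(8010.47912 + 2071.93293) = 100.411 km
R9: √((0.523·111.32)² + (0.652·88.73)²) = √(3389.61032 + 3346.84928) = 82.076 km
R10: √((0.586·111.32)² + (0.814·88.73)²) = √(4255.41213 + 5216.62686) = 97.324 km
R11: √((0.399·111.32)² + (0.362·88.73)²) = √(1972.84146 + 1031.71110) = 54.814 km
R12: √((-0.041·111.32)² + (-0.116·88.73)²) = √(20.83119 + 105.93926) = 11.259 km
R13: √((0.518·111.32)² + (0.180·88.73)²) = √(3325.10922 + 255.08562) = 59.835 km
R14: √((0.665·111.32)² + (0.894·88.73)²) = √(5480.11517 + 6292.39534) = 108.501 km
Sorted: R12 (11.259 km) < R2 (22.572 km) < R6 (27.870 km) < R11 (54.814 km) < R7 (55.953 km) < …

R12, R2, R6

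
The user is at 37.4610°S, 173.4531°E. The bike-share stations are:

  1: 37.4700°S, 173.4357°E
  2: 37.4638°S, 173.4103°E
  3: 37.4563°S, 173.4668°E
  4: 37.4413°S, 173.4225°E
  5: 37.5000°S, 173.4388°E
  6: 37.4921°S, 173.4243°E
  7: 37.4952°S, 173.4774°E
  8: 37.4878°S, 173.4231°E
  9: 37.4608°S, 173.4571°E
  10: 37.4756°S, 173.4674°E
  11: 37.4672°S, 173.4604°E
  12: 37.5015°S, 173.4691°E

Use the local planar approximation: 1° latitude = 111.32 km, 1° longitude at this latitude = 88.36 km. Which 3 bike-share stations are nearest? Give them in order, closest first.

9, 11, 3

Distances from 37.4610°S, 173.4531°E:
1: √((-0.0090·111.32)² + (-0.0174·88.36)²) = √(1.003764 + 2.363796) = 1.8351 km
2: √((-0.0028·111.32)² + (-0.0428·88.36)²) = √(0.097154 + 14.302072) = 3.7946 km
3: √((0.0047·111.32)² + (0.0137·88.36)²) = √(0.273742 + 1.465388) = 1.3188 km
4: √((0.0197·111.32)² + (-0.0306·88.36)²) = √(4.809267 + 7.310621) = 3.4814 km
5: √((-0.0390·111.32)² + (-0.0143·88.36)²) = √(18.848449 + 1.596554) = 4.5216 km
6: √((-0.0311·111.32)² + (-0.0288·88.36)²) = √(11.985804 + 6.475844) = 4.2967 km
7: √((-0.0342·111.32)² + (0.0243·88.36)²) = √(14.494345 + 4.610245) = 4.3709 km
8: √((-0.0268·111.32)² + (-0.0300·88.36)²) = √(8.900532 + 7.026741) = 3.9909 km
9: √((0.0002·111.32)² + (0.0040·88.36)²) = √(0.000496 + 0.124920) = 0.3541 km
10: √((-0.0146·111.32)² + (0.0143·88.36)²) = √(2.641509 + 1.596554) = 2.0587 km
11: √((-0.0062·111.32)² + (0.0073·88.36)²) = √(0.476354 + 0.416061) = 0.9447 km
12: √((-0.0405·111.32)² + (0.0160·88.36)²) = √(20.326212 + 1.998717) = 4.7249 km
Sorted: 9 (0.3541 km) < 11 (0.9447 km) < 3 (1.3188 km) < 1 (1.8351 km) < 10 (2.0587 km) < …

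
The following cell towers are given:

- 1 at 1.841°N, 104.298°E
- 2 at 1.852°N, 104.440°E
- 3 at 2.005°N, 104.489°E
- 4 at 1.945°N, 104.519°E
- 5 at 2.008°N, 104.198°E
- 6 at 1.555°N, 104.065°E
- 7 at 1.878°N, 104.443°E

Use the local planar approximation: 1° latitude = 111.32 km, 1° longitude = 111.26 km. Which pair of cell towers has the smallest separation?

2 and 7

Pairwise distances:
1–2: 15.846 km
1–3: 28.016 km
1–4: 27.178 km
1–5: 21.665 km
1–6: 41.057 km
1–7: 16.650 km
2–3: 17.883 km
2–4: 13.581 km
2–5: 32.039 km
2–6: 53.234 km
2–7: 2.914 km
3–4: 7.467 km
3–5: 32.378 km
3–6: 68.810 km
3–7: 15.036 km
4–5: 36.397 km
4–6: 66.606 km
4–7: 11.275 km
5–6: 52.554 km
5–7: 30.862 km
6–7: 55.332 km
Closest pair: 2–7 at 2.914 km.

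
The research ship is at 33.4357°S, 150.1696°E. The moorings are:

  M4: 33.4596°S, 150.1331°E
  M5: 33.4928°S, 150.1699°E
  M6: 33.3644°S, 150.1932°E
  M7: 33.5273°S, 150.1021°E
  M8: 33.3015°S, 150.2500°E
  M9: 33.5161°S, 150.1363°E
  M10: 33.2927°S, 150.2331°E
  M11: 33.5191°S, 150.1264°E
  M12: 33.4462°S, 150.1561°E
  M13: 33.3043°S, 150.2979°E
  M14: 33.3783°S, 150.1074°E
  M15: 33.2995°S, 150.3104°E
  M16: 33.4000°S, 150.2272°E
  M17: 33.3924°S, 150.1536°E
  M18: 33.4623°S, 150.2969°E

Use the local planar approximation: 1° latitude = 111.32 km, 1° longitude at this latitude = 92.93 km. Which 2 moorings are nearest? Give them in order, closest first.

M12, M4

Distances from 33.4357°S, 150.1696°E:
M4: √((-0.0239·111.32)² + (-0.0365·92.93)²) = √(7.078516 + 11.505291) = 4.3109 km
M5: √((-0.0571·111.32)² + (0.0003·92.93)²) = √(40.403465 + 0.000777) = 6.3564 km
M6: √((0.0713·111.32)² + (0.0236·92.93)²) = √(62.997810 + 4.809898) = 8.2345 km
M7: √((-0.0916·111.32)² + (-0.0675·92.93)²) = √(103.977014 + 39.347706) = 11.9718 km
M8: √((0.1342·111.32)² + (0.0804·92.93)²) = √(223.178023 + 55.824388) = 16.7034 km
M9: √((-0.0804·111.32)² + (-0.0333·92.93)²) = √(80.104791 + 9.576357) = 9.4700 km
M10: √((0.1430·111.32)² + (0.0635·92.93)²) = √(253.406920 + 34.822450) = 16.9773 km
M11: √((-0.0834·111.32)² + (-0.0432·92.93)²) = √(86.194290 + 16.116820) = 10.1149 km
M12: √((-0.0105·111.32)² + (-0.0135·92.93)²) = √(1.366234 + 1.573908) = 1.7147 km
M13: √((0.1314·111.32)² + (0.1283·92.93)²) = √(213.962235 + 142.155997) = 18.8711 km
M14: √((0.0574·111.32)² + (-0.0622·92.93)²) = √(40.829135 + 33.411244) = 8.6163 km
M15: √((0.1362·111.32)² + (0.1408·92.93)²) = √(229.879694 + 171.205292) = 20.0271 km
M16: √((0.0357·111.32)² + (0.0576·92.93)²) = √(15.793662 + 28.652125) = 6.6668 km
M17: √((0.0433·111.32)² + (-0.0160·92.93)²) = √(23.233904 + 2.210812) = 5.0443 km
M18: √((-0.0266·111.32)² + (0.1273·92.93)²) = √(8.768184 + 139.948640) = 12.1950 km
Sorted: M12 (1.7147 km) < M4 (4.3109 km) < M17 (5.0443 km) < M5 (6.3564 km) < …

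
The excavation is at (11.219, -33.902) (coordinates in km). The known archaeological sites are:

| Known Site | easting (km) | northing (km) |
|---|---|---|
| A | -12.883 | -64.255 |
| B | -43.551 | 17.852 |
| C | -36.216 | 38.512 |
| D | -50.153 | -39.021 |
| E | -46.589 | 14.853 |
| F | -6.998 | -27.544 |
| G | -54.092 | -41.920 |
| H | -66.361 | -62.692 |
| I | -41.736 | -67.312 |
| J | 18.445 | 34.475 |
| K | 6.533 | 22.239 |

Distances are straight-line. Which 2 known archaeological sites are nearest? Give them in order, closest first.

F, A

Distances from (11.219, -33.902):
A: 38.758 km
B: 75.354 km
C: 86.567 km
D: 61.585 km
E: 75.623 km
F: 19.295 km
G: 65.801 km
H: 82.750 km
I: 62.614 km
J: 68.758 km
K: 56.336 km
Sorted: F (19.295 km) < A (38.758 km) < K (56.336 km) < D (61.585 km) < …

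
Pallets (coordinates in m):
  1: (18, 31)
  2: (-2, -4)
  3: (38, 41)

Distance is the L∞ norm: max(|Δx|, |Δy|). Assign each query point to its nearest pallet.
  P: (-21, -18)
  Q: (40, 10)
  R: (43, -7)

P→2; Q→1; R→1

P at (-21, -18):
  1: 49 m
  2: 19 m
  3: 59 m
  → nearest: 2 (19 m)
Q at (40, 10):
  1: 22 m
  2: 42 m
  3: 31 m
  → nearest: 1 (22 m)
R at (43, -7):
  1: 38 m
  2: 45 m
  3: 48 m
  → nearest: 1 (38 m)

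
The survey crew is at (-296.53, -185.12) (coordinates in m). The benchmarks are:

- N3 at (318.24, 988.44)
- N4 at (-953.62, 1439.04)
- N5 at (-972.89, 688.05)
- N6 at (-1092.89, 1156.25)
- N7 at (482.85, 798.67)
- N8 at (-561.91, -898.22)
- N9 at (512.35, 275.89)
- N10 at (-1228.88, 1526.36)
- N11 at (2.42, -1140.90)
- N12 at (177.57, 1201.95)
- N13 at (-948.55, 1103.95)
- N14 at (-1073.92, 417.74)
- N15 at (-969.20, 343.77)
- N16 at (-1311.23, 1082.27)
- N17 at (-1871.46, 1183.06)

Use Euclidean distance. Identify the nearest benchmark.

Distances from (-296.53, -185.12):
N3: √((614.77)² + (1173.56)²) = √(377942.1529 + 1377243.0736) = 1324.83 m
N4: √((-657.09)² + (1624.16)²) = √(431767.2681 + 2637895.7056) = 1752.05 m
N5: √((-676.36)² + (873.17)²) = √(457462.8496 + 762425.8489) = 1104.49 m
N6: √((-796.36)² + (1341.37)²) = √(634189.2496 + 1799273.4769) = 1559.96 m
N7: √((779.38)² + (983.79)²) = √(607433.1844 + 967842.7641) = 1255.10 m
N8: √((-265.38)² + (-713.10)²) = √(70426.5444 + 508511.6100) = 760.88 m
N9: √((808.88)² + (461.01)²) = √(654286.8544 + 212530.2201) = 931.03 m
N10: √((-932.35)² + (1711.48)²) = √(869276.5225 + 2929163.7904) = 1948.96 m
N11: √((298.95)² + (-955.78)²) = √(89371.1025 + 913515.4084) = 1001.44 m
N12: √((474.10)² + (1387.07)²) = √(224770.8100 + 1923963.1849) = 1465.86 m
N13: √((-652.02)² + (1289.07)²) = √(425130.0804 + 1661701.4649) = 1444.59 m
N14: √((-777.39)² + (602.86)²) = √(604335.2121 + 363440.1796) = 983.76 m
N15: √((-672.67)² + (528.89)²) = √(452484.9289 + 279724.6321) = 855.69 m
N16: √((-1014.70)² + (1267.39)²) = √(1029616.0900 + 1606277.4121) = 1623.54 m
N17: √((-1574.93)² + (1368.18)²) = √(2480404.5049 + 1871916.5124) = 2086.22 m
Minimum: N8 at 760.88 m.

N8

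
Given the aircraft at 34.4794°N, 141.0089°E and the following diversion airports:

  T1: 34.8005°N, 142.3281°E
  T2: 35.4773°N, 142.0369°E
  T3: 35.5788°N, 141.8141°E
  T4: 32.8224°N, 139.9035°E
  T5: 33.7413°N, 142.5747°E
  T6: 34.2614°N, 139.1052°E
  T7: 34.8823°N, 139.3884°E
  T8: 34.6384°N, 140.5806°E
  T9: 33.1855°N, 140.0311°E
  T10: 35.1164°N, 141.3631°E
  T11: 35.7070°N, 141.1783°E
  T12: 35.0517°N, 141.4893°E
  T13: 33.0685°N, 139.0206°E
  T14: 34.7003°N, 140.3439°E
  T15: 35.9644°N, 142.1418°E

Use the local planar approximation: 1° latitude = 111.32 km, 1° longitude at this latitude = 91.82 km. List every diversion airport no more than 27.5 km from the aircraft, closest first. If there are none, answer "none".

none

Distances from 34.4794°N, 141.0089°E:
T1: 126.2930 km
T2: 145.7731 km
T3: 142.9836 km
T4: 210.5381 km
T5: 165.5942 km
T6: 176.4743 km
T7: 155.4070 km
T8: 43.1261 km
T9: 169.7274 km
T10: 78.0133 km
T11: 137.5388 km
T12: 77.4886 km
T13: 240.8288 km
T14: 65.8260 km
T15: 195.3157 km
Threshold 27.5 km: none within range.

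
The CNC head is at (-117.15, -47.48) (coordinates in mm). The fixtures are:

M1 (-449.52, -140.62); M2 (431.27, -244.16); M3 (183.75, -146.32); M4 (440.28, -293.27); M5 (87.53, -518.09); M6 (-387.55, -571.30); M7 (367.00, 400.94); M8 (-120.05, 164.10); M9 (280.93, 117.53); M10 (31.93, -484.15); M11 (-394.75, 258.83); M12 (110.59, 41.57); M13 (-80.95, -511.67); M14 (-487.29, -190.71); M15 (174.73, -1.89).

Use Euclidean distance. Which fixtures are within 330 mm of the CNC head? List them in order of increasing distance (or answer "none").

Distances from (-117.15, -47.48):
M1: 345.17 mm
M2: 582.62 mm
M3: 316.72 mm
M4: 609.21 mm
M5: 513.19 mm
M6: 589.49 mm
M7: 659.91 mm
M8: 211.60 mm
M9: 430.92 mm
M10: 461.42 mm
M11: 413.39 mm
M12: 244.53 mm
M13: 465.60 mm
M14: 396.89 mm
M15: 295.42 mm
Threshold 330 mm: M8 (211.60 mm), M12 (244.53 mm), M15 (295.42 mm), M3 (316.72 mm) are within range.

M8, M12, M15, M3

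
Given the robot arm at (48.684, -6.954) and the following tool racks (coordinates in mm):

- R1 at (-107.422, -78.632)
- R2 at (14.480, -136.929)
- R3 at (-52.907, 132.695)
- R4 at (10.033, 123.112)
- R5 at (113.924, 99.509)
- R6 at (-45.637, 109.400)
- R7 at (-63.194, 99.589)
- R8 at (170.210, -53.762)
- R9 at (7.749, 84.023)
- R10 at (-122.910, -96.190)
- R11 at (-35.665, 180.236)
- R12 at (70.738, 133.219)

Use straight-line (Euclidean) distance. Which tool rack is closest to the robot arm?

R9

Distances from (48.684, -6.954):
R1: √((-156.106)² + (-71.678)²) = √(24369.08324 + 5137.73568) = 171.775 mm
R2: √((-34.204)² + (-129.975)²) = √(1169.91362 + 16893.50062) = 134.400 mm
R3: √((-101.591)² + (139.649)²) = √(10320.73128 + 19501.84320) = 172.692 mm
R4: √((-38.651)² + (130.066)²) = √(1493.89980 + 16917.16436) = 135.687 mm
R5: √((65.240)² + (106.463)²) = √(4256.25760 + 11334.37037) = 124.862 mm
R6: √((-94.321)² + (116.354)²) = √(8896.45104 + 13538.25332) = 149.782 mm
R7: √((-111.878)² + (106.543)²) = √(12516.68688 + 11351.41085) = 154.493 mm
R8: √((121.526)² + (-46.808)²) = √(14768.56868 + 2190.98886) = 130.229 mm
R9: √((-40.935)² + (90.977)²) = √(1675.67422 + 8276.81453) = 99.762 mm
R10: √((-171.594)² + (-89.236)²) = √(29444.50084 + 7963.06370) = 193.410 mm
R11: √((-84.349)² + (187.190)²) = √(7114.75380 + 35040.09610) = 205.316 mm
R12: √((22.054)² + (140.173)²) = √(486.37892 + 19648.46993) = 141.897 mm
Minimum: R9 at 99.762 mm.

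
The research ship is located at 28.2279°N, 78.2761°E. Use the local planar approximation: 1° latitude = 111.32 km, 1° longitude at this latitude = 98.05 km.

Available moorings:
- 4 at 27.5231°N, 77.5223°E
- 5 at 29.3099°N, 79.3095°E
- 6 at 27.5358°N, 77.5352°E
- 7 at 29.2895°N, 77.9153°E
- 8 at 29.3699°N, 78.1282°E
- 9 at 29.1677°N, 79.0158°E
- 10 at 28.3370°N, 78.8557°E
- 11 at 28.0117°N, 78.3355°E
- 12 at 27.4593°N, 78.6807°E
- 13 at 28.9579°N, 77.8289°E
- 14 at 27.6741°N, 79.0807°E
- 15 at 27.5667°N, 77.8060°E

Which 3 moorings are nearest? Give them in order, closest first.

Distances from 28.2279°N, 78.2761°E:
4: 107.7887 km
5: 157.3992 km
6: 105.8924 km
7: 123.3587 km
8: 127.9519 km
9: 127.3000 km
10: 58.1130 km
11: 24.7621 km
12: 94.3101 km
13: 92.3386 km
14: 100.1219 km
15: 86.8462 km
Sorted: 11 (24.7621 km) < 10 (58.1130 km) < 15 (86.8462 km) < 13 (92.3386 km) < 12 (94.3101 km) < …

11, 10, 15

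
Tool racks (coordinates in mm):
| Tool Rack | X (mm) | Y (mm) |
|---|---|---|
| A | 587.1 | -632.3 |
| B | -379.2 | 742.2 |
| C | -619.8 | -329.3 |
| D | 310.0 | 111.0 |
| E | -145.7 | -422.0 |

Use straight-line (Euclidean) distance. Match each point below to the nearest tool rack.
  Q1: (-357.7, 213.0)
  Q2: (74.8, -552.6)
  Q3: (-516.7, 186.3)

Q1 at (-357.7, 213.0):
  A: √((944.8)² + (-845.3)²) = √(892647.040 + 714532.090) = 1267.7 mm
  B: √((-21.5)² + (529.2)²) = √(462.250 + 280052.640) = 529.6 mm
  C: √((-262.1)² + (-542.3)²) = √(68696.410 + 294089.290) = 602.3 mm
  D: √((667.7)² + (-102.0)²) = √(445823.290 + 10404.000) = 675.4 mm
  E: √((212.0)² + (-635.0)²) = √(44944.000 + 403225.000) = 669.5 mm
  → nearest: B (529.6 mm)
Q2 at (74.8, -552.6):
  A: √((512.3)² + (-79.7)²) = √(262451.290 + 6352.090) = 518.5 mm
  B: √((-454.0)² + (1294.8)²) = √(206116.000 + 1676507.040) = 1372.1 mm
  C: √((-694.6)² + (223.3)²) = √(482469.160 + 49862.890) = 729.6 mm
  D: √((235.2)² + (663.6)²) = √(55319.040 + 440364.960) = 704.0 mm
  E: √((-220.5)² + (130.6)²) = √(48620.250 + 17056.360) = 256.3 mm
  → nearest: E (256.3 mm)
Q3 at (-516.7, 186.3):
  A: √((1103.8)² + (-818.6)²) = √(1218374.440 + 670105.960) = 1374.2 mm
  B: √((137.5)² + (555.9)²) = √(18906.250 + 309024.810) = 572.7 mm
  C: √((-103.1)² + (-515.6)²) = √(10629.610 + 265843.360) = 525.8 mm
  D: √((826.7)² + (-75.3)²) = √(683432.890 + 5670.090) = 830.1 mm
  E: √((371.0)² + (-608.3)²) = √(137641.000 + 370028.890) = 712.5 mm
  → nearest: C (525.8 mm)

Q1→B; Q2→E; Q3→C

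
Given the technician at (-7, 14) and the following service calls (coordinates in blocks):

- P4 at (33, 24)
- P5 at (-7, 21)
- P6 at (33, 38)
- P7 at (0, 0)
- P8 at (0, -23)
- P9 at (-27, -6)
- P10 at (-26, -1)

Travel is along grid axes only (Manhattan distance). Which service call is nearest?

Distances from (-7, 14):
P4: |40| + |10| = 40 + 10 = 50 blocks
P5: |0| + |7| = 0 + 7 = 7 blocks
P6: |40| + |24| = 40 + 24 = 64 blocks
P7: |7| + |-14| = 7 + 14 = 21 blocks
P8: |7| + |-37| = 7 + 37 = 44 blocks
P9: |-20| + |-20| = 20 + 20 = 40 blocks
P10: |-19| + |-15| = 19 + 15 = 34 blocks
Minimum: P5 at 7 blocks.

P5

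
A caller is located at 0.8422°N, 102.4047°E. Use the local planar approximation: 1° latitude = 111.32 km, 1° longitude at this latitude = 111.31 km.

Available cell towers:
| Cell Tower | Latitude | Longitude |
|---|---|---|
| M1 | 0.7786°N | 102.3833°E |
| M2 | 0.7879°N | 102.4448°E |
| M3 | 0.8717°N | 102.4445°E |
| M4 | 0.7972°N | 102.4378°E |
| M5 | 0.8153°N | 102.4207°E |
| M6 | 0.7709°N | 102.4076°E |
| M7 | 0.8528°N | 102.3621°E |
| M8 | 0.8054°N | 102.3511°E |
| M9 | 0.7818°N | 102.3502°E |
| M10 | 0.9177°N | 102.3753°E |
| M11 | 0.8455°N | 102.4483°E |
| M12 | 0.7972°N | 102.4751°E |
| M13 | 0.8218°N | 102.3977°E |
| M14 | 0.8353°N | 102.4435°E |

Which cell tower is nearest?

Distances from 0.8422°N, 102.4047°E:
M1: 7.4699 km
M2: 7.5141 km
M3: 5.5146 km
M4: 6.2184 km
M5: 3.4841 km
M6: 7.9437 km
M7: 4.8864 km
M8: 7.2372 km
M9: 9.0559 km
M10: 9.0193 km
M11: 4.8670 km
M12: 9.3006 km
M13: 2.4009 km
M14: 4.3866 km
Minimum: M13 at 2.4009 km.

M13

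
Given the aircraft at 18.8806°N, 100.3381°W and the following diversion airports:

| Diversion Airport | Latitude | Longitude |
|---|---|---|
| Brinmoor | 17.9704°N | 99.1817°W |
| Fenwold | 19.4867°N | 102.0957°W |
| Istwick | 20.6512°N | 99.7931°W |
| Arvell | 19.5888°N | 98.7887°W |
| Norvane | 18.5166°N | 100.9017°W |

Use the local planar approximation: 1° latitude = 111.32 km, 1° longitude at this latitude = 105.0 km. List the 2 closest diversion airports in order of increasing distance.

Norvane, Brinmoor

Distances from 18.8806°N, 100.3381°W:
Brinmoor: √((-0.9102·111.32)² + (1.1564·105.0)²) = √(10266.444357 + 14743.302084) = 158.1447 km
Fenwold: √((0.6061·111.32)² + (-1.7576·105.0)²) = √(4552.342858 + 34057.964304) = 196.4951 km
Istwick: √((1.7706·111.32)² + (0.5450·105.0)²) = √(38849.668297 + 3274.700625) = 205.2422 km
Arvell: √((0.7082·111.32)² + (1.5494·105.0)²) = √(6215.244818 + 26467.059969) = 180.7825 km
Norvane: √((-0.3640·111.32)² + (-0.5636·105.0)²) = √(1641.909299 + 3502.035684) = 71.7213 km
Sorted: Norvane (71.7213 km) < Brinmoor (158.1447 km) < Arvell (180.7825 km) < Fenwold (196.4951 km) < …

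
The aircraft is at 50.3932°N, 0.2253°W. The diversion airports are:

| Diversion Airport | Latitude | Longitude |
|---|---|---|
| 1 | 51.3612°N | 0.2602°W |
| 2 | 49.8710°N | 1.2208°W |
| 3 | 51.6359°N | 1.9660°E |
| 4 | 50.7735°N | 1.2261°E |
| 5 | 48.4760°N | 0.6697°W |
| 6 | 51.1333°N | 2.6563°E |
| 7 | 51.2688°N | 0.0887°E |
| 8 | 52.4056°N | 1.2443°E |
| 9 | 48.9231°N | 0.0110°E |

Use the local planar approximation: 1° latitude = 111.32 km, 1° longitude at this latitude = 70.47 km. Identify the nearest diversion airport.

2

Distances from 50.3932°N, 0.2253°W:
1: 107.7858 km
2: 91.1080 km
3: 207.3235 km
4: 110.6954 km
5: 215.7081 km
6: 219.1431 km
7: 99.9519 km
8: 246.8002 km
9: 164.4966 km
Minimum: 2 at 91.1080 km.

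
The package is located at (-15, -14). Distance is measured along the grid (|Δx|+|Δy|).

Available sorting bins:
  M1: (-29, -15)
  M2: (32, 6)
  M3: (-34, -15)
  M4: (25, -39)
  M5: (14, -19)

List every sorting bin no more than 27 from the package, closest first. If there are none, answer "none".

Distances from (-15, -14):
M1: 15
M2: 67
M3: 20
M4: 65
M5: 34
Threshold 27: M1 (15), M3 (20) are within range.

M1, M3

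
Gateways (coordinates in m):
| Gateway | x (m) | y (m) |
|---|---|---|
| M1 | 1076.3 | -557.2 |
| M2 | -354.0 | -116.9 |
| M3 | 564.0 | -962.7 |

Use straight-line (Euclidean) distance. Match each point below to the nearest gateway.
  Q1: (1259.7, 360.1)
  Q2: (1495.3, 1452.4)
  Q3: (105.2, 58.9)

Q1→M1; Q2→M1; Q3→M2

Q1 at (1259.7, 360.1):
  M1: 935.5 m
  M2: 1682.7 m
  M3: 1494.6 m
  → nearest: M1 (935.5 m)
Q2 at (1495.3, 1452.4):
  M1: 2052.8 m
  M2: 2425.4 m
  M3: 2588.4 m
  → nearest: M1 (2052.8 m)
Q3 at (105.2, 58.9):
  M1: 1150.0 m
  M2: 491.7 m
  M3: 1119.9 m
  → nearest: M2 (491.7 m)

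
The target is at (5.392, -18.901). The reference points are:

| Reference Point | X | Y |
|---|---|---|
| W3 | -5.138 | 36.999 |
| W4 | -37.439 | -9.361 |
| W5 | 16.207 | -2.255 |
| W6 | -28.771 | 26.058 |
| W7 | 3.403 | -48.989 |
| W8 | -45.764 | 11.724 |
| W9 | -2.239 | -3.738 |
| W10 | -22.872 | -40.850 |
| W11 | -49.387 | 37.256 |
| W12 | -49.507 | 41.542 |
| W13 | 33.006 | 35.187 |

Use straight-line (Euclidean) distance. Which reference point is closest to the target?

W9

Distances from (5.392, -18.901):
W3: √((-10.530)² + (55.900)²) = √(110.88090 + 3124.81000) = 56.883
W4: √((-42.831)² + (9.540)²) = √(1834.49456 + 91.01160) = 43.881
W5: √((10.815)² + (16.646)²) = √(116.96423 + 277.08932) = 19.851
W6: √((-34.163)² + (44.959)²) = √(1167.11057 + 2021.31168) = 56.466
W7: √((-1.989)² + (-30.088)²) = √(3.95612 + 905.28774) = 30.154
W8: √((-51.156)² + (30.625)²) = √(2616.93634 + 937.89062) = 59.622
W9: √((-7.631)² + (15.163)²) = √(58.23216 + 229.91657) = 16.975
W10: √((-28.264)² + (-21.949)²) = √(798.85370 + 481.75860) = 35.786
W11: √((-54.779)² + (56.157)²) = √(3000.73884 + 3153.60865) = 78.450
W12: √((-54.899)² + (60.443)²) = √(3013.90020 + 3653.35625) = 81.653
W13: √((27.614)² + (54.088)²) = √(762.53300 + 2925.51174) = 60.729
Minimum: W9 at 16.975.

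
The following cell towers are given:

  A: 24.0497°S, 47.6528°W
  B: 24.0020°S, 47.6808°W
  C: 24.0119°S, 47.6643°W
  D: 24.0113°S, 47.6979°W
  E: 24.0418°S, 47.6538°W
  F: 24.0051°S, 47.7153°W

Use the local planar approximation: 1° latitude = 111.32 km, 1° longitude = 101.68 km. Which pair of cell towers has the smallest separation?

Pairwise distances:
A–B: √((0.0477·111.32)² + (-0.0280·101.68)²) = √(28.195718 + 8.105637) = 6.0251 km
A–C: √((0.0378·111.32)² + (-0.0115·101.68)²) = √(17.706389 + 1.367309) = 4.3673 km
A–D: √((0.0384·111.32)² + (-0.0451·101.68)²) = √(18.272957 + 21.029268) = 6.2691 km
A–E: √((0.0079·111.32)² + (-0.0010·101.68)²) = √(0.773394 + 0.010339) = 0.8853 km
A–F: √((0.0446·111.32)² + (-0.0625·101.68)²) = √(24.649954 + 40.386025) = 8.0645 km
B–C: √((-0.0099·111.32)² + (0.0165·101.68)²) = √(1.214554 + 2.814744) = 2.0073 km
B–D: √((-0.0093·111.32)² + (-0.0171·101.68)²) = √(1.071796 + 3.023175) = 2.0236 km
B–E: √((-0.0398·111.32)² + (0.0270·101.68)²) = √(19.629649 + 7.537002) = 5.2122 km
B–F: √((-0.0031·111.32)² + (-0.0345·101.68)²) = √(0.119088 + 12.305783) = 3.5249 km
C–D: √((0.0006·111.32)² + (-0.0336·101.68)²) = √(0.004461 + 11.672117) = 3.4171 km
C–E: √((-0.0299·111.32)² + (0.0105·101.68)²) = √(11.078699 + 1.139855) = 3.4955 km
C–F: √((0.0068·111.32)² + (-0.0510·101.68)²) = √(0.573013 + 26.891277) = 5.2406 km
D–E: √((-0.0305·111.32)² + (0.0441·101.68)²) = √(11.527790 + 20.107045) = 5.6245 km
D–F: √((0.0062·111.32)² + (-0.0174·101.68)²) = √(0.476354 + 3.130182) = 1.8991 km
E–F: √((0.0367·111.32)² + (-0.0615·101.68)²) = √(16.690853 + 39.104011) = 7.4696 km
Closest pair: A–E at 0.8853 km.

A and E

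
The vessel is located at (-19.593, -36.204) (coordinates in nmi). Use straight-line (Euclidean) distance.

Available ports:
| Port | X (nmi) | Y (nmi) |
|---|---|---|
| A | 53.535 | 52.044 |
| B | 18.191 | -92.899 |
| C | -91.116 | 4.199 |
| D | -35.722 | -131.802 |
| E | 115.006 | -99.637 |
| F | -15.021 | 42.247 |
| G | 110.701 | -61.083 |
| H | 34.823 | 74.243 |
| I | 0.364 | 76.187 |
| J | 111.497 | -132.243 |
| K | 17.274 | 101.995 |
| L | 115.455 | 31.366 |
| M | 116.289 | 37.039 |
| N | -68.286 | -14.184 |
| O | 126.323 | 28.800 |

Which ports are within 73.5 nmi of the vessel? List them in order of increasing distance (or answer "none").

N, B

Distances from (-19.593, -36.204):
A: √((73.128)² + (88.248)²) = √(5347.70438 + 7787.70950) = 114.610 nmi
B: √((37.784)² + (-56.695)²) = √(1427.63066 + 3214.32303) = 68.132 nmi
C: √((-71.523)² + (40.403)²) = √(5115.53953 + 1632.40241) = 82.146 nmi
D: √((-16.129)² + (-95.598)²) = √(260.14464 + 9138.97760) = 96.949 nmi
E: √((134.599)² + (-63.433)²) = √(18116.89080 + 4023.74549) = 148.797 nmi
F: √((4.572)² + (78.451)²) = √(20.90318 + 6154.55940) = 78.584 nmi
G: √((130.294)² + (-24.879)²) = √(16976.52644 + 618.96464) = 132.648 nmi
H: √((54.416)² + (110.447)²) = √(2961.10106 + 12198.53981) = 123.124 nmi
I: √((19.957)² + (112.391)²) = √(398.28185 + 12631.73688) = 114.149 nmi
J: √((131.090)² + (-96.039)²) = √(17184.58810 + 9223.48952) = 162.506 nmi
K: √((36.867)² + (138.199)²) = √(1359.17569 + 19098.96360) = 143.032 nmi
L: √((135.048)² + (67.570)²) = √(18237.96230 + 4565.70490) = 151.009 nmi
M: √((135.882)² + (73.243)²) = √(18463.91792 + 5364.53705) = 154.365 nmi
N: √((-48.693)² + (22.020)²) = √(2371.00825 + 484.88040) = 53.441 nmi
O: √((145.916)² + (65.004)²) = √(21291.47906 + 4225.52002) = 159.740 nmi
Threshold 73.5 nmi: N (53.441 nmi), B (68.132 nmi) are within range.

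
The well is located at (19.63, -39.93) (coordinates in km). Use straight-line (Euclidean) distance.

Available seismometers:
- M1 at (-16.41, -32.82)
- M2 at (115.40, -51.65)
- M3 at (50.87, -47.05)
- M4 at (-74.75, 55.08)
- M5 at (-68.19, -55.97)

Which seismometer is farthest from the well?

M4

Distances from (19.63, -39.93):
M1: 36.73 km
M2: 96.48 km
M3: 32.04 km
M4: 133.92 km
M5: 89.27 km
Maximum: M4 at 133.92 km.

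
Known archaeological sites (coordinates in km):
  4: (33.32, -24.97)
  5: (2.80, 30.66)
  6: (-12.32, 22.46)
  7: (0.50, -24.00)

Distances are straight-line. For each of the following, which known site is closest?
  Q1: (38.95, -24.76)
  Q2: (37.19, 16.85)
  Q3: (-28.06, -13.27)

Q1→4; Q2→5; Q3→7

Q1 at (38.95, -24.76):
  4: 5.63 km
  5: 66.17 km
  6: 69.70 km
  7: 38.46 km
  → nearest: 4 (5.63 km)
Q2 at (37.19, 16.85):
  4: 42.00 km
  5: 37.06 km
  6: 49.83 km
  7: 54.91 km
  → nearest: 5 (37.06 km)
Q3 at (-28.06, -13.27):
  4: 62.49 km
  5: 53.69 km
  6: 39.04 km
  7: 30.51 km
  → nearest: 7 (30.51 km)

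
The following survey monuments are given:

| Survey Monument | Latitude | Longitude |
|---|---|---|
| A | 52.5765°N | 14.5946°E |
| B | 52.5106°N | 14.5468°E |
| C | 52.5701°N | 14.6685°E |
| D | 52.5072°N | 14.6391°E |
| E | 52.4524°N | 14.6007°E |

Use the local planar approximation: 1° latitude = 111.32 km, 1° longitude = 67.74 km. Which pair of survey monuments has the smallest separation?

Pairwise distances:
A–C: √((-0.0064·111.32)² + (0.0739·67.74)²) = √(0.507582 + 25.059896) = 5.0564 km
B–D: √((-0.0034·111.32)² + (0.0923·67.74)²) = √(0.143253 + 39.092531) = 6.2638 km
D–E: √((-0.0548·111.32)² + (-0.0384·67.74)²) = √(37.214099 + 6.766325) = 6.6318 km
C–D: √((-0.0629·111.32)² + (-0.0294·67.74)²) = √(49.028396 + 3.966295) = 7.2797 km
B–E: √((-0.0582·111.32)² + (0.0539·67.74)²) = √(41.975160 + 13.331159) = 7.4368 km
A–B: √((-0.0659·111.32)² + (-0.0478·67.74)²) = √(53.816720 + 10.484463) = 8.0188 km
A–D: √((-0.0693·111.32)² + (0.0445·67.74)²) = √(59.513140 + 9.086788) = 8.2825 km
B–C: √((0.0595·111.32)² + (0.1217·67.74)²) = √(43.871282 + 67.962844) = 10.5752 km
A–E: √((-0.1241·111.32)² + (0.0061·67.74)²) = √(190.849031 + 0.170746) = 13.8210 km
C–E: √((-0.1177·111.32)² + (-0.0678·67.74)²) = √(171.671942 + 21.093555) = 13.8840 km
Closest pair: A–C at 5.0564 km.

A and C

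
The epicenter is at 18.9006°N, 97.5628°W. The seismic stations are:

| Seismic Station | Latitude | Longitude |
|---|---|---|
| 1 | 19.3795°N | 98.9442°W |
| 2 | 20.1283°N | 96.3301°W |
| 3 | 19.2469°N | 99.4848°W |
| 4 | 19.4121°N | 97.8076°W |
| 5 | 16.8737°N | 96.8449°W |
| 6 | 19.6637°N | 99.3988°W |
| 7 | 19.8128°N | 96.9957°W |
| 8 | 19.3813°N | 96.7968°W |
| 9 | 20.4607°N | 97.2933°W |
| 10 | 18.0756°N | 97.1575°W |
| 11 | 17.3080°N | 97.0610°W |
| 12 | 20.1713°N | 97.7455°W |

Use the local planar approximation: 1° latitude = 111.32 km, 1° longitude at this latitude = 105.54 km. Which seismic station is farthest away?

Distances from 18.9006°N, 97.5628°W:
1: 155.2342 km
2: 188.6897 km
3: 206.4785 km
4: 62.5275 km
5: 238.0160 km
6: 211.5741 km
7: 117.8721 km
8: 96.9494 km
9: 175.9841 km
10: 101.3121 km
11: 185.0294 km
12: 142.7625 km
Maximum: 5 at 238.0160 km.

5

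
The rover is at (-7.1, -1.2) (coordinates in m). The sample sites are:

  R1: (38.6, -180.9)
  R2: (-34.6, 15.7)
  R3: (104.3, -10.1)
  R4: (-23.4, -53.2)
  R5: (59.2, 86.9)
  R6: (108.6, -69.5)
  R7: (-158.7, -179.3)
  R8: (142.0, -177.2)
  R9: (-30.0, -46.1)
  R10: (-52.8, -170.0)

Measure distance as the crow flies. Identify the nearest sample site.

R2

Distances from (-7.1, -1.2):
R1: √((45.7)² + (-179.7)²) = √(2088.490 + 32292.090) = 185.4 m
R2: √((-27.5)² + (16.9)²) = √(756.250 + 285.610) = 32.3 m
R3: √((111.4)² + (-8.9)²) = √(12409.960 + 79.210) = 111.8 m
R4: √((-16.3)² + (-52.0)²) = √(265.690 + 2704.000) = 54.5 m
R5: √((66.3)² + (88.1)²) = √(4395.690 + 7761.610) = 110.3 m
R6: √((115.7)² + (-68.3)²) = √(13386.490 + 4664.890) = 134.4 m
R7: √((-151.6)² + (-178.1)²) = √(22982.560 + 31719.610) = 233.9 m
R8: √((149.1)² + (-176.0)²) = √(22230.810 + 30976.000) = 230.7 m
R9: √((-22.9)² + (-44.9)²) = √(524.410 + 2016.010) = 50.4 m
R10: √((-45.7)² + (-168.8)²) = √(2088.490 + 28493.440) = 174.9 m
Minimum: R2 at 32.3 m.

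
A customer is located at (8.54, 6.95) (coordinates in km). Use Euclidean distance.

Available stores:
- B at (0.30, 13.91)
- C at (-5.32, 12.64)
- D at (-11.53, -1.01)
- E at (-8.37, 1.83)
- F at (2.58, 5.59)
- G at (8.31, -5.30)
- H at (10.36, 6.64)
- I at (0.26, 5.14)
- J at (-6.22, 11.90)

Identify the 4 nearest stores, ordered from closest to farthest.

Distances from (8.54, 6.95):
B: 10.79 km
C: 14.98 km
D: 21.59 km
E: 17.67 km
F: 6.11 km
G: 12.25 km
H: 1.85 km
I: 8.48 km
J: 15.57 km
Sorted: H (1.85 km) < F (6.11 km) < I (8.48 km) < B (10.79 km) < G (12.25 km) < C (14.98 km) < …

H, F, I, B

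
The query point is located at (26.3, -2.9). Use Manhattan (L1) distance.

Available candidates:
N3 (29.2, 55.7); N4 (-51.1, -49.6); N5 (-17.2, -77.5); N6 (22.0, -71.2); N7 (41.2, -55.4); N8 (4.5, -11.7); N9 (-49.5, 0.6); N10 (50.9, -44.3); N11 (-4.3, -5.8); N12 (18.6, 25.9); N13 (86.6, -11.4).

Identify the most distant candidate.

N4

Distances from (26.3, -2.9):
N3: |2.9| + |58.6| = 2.9 + 58.6 = 61.5
N4: |-77.4| + |-46.7| = 77.4 + 46.7 = 124.1
N5: |-43.5| + |-74.6| = 43.5 + 74.6 = 118.1
N6: |-4.3| + |-68.3| = 4.3 + 68.3 = 72.6
N7: |14.9| + |-52.5| = 14.9 + 52.5 = 67.4
N8: |-21.8| + |-8.8| = 21.8 + 8.8 = 30.6
N9: |-75.8| + |3.5| = 75.8 + 3.5 = 79.3
N10: |24.6| + |-41.4| = 24.6 + 41.4 = 66.0
N11: |-30.6| + |-2.9| = 30.6 + 2.9 = 33.5
N12: |-7.7| + |28.8| = 7.7 + 28.8 = 36.5
N13: |60.3| + |-8.5| = 60.3 + 8.5 = 68.8
Maximum: N4 at 124.1.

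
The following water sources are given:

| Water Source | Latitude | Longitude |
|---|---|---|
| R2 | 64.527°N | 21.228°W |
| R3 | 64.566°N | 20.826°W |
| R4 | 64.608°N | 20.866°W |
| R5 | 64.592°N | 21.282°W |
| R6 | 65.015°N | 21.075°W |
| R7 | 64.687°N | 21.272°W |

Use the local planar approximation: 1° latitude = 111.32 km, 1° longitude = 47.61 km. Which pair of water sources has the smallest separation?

Pairwise distances:
R3–R4: 5.048 km
R2–R5: 7.679 km
R5–R7: 10.586 km
R2–R7: 17.934 km
R2–R4: 19.451 km
R2–R3: 19.625 km
R4–R5: 19.886 km
R4–R7: 21.236 km
R3–R5: 21.902 km
R3–R7: 25.146 km
R6–R7: 37.698 km
R4–R6: 46.387 km
R5–R6: 48.109 km
R3–R6: 51.369 km
R2–R6: 54.810 km
Closest pair: R3–R4 at 5.048 km.

R3 and R4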